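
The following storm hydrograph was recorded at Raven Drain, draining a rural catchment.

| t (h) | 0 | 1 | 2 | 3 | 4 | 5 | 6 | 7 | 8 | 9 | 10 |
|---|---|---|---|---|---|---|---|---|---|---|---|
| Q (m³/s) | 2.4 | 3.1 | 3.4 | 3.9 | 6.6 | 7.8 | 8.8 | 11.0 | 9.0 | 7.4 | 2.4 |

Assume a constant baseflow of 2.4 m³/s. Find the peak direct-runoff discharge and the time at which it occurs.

Q_p = 8.6 m³/s at t = 7 h

Subtracting baseflow gives direct-runoff ordinates: 0.0, 0.7, 1.0, 1.5, 4.2, 5.4, 6.4, 8.6, 6.6, 5.0, 0.0 m³/s.
The maximum is 8.6 m³/s, occurring at the reading for t = 7 h.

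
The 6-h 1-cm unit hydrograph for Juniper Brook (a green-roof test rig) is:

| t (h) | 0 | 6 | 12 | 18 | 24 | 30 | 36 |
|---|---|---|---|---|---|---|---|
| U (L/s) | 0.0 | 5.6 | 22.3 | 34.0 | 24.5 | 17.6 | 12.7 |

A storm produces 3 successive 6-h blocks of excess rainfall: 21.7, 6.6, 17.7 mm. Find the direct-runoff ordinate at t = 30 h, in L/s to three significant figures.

Q ≈ 115 L/s

By discrete convolution, Q_j = Σ (P_i / 10 mm) · U_{j−i}.
At t = 30 h (j=5): Q = (21.7/10)·17.6 + (6.6/10)·24.5 + (17.7/10)·34.0 = 115 L/s.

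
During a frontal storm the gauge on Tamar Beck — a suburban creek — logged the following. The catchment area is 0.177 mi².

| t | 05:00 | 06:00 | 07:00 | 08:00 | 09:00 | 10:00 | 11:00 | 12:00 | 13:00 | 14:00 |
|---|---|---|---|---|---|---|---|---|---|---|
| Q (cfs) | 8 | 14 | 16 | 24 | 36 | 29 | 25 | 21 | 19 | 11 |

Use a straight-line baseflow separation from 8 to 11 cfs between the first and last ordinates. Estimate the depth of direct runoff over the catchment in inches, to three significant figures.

Direct runoff: 0.00, 5.67, 7.33, 15.00, 26.67, 19.33, 15.00, 10.67, 8.33, 0.00 cfs; ΣQ_DR = 108.0 cfs.
V = ΣQ_DR · Δt = 108.0 × 3600 s = 3.888 × 10^5 ft³.
Over A = 0.177 mi², depth = V / A = 0.946 in.

d ≈ 0.946 in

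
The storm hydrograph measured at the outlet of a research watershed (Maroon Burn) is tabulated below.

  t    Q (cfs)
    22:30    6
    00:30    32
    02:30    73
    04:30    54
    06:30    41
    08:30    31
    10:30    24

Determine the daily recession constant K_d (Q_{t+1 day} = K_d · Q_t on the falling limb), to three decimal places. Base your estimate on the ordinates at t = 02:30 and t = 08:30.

Between t = 02:30 and t = 08:30 the flow falls from 73 to 31 cfs over 3×2 h = 6 h.
Per-interval ratio K = (31/73)^(1/3) = 0.7516; K_d = K^(24/2) = 0.033.

K_d ≈ 0.033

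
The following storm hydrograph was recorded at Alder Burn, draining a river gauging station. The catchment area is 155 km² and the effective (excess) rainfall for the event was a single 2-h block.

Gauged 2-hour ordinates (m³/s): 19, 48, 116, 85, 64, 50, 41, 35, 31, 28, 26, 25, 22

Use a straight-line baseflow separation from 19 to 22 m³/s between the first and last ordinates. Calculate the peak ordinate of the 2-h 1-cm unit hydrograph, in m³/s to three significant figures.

U_p ≈ 64.2 m³/s

Direct runoff: 0.00, 28.75, 96.50, 65.25, 44.00, 29.75, 20.50, 14.25, 10.00, 6.75, 4.50, 3.25, 0.00 m³/s; ΣQ_DR = 323.5 m³/s, peak = 96.50 m³/s.
Runoff depth d = ΣQ_DR·Δt / A = 323.5 × 7200 / (155 km²) = 15.03 mm.
The 1-cm UH is the DRH scaled by (10 mm)/d, so U_p = 96.50 × 10/15.03 = 64.2 m³/s.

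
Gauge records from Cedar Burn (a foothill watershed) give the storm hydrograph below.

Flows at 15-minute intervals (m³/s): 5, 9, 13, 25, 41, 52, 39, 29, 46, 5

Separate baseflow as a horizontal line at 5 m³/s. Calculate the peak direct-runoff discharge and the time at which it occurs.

Q_p = 47.0 m³/s at t = 1.25 h

Subtracting baseflow gives direct-runoff ordinates: 0.0, 4.0, 8.0, 20.0, 36.0, 47.0, 34.0, 24.0, 41.0, 0.0 m³/s.
The maximum is 47.0 m³/s, occurring at the reading for t = 1.25 h.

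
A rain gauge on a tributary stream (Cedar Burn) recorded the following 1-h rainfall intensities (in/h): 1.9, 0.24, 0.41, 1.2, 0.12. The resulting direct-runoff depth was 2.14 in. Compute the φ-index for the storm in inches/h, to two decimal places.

Only the 2 blocks with intensity above φ contribute runoff: 1.9, 1.2 in/h.
Σ(I−φ)·Δt = d  ⇒  (1.9+1.2 − 2φ)·1 = 2.14
φ = (3.100 − 2.14/1) / 2 = 0.48 in/h.

φ ≈ 0.48 in/h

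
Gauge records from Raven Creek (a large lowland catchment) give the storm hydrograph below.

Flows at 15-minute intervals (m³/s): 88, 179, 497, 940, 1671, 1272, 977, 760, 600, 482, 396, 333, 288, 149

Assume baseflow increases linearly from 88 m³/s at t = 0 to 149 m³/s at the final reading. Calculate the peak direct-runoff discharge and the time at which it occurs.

Q_p = 1564.23 m³/s at t = 1 h

Subtracting baseflow gives direct-runoff ordinates: 0.00, 86.31, 399.62, 837.92, 1564.23, 1160.54, 860.85, 639.15, 474.46, 351.77, 261.08, 193.38, 143.69, 0.00 m³/s.
The maximum is 1564.23 m³/s, occurring at the reading for t = 1 h.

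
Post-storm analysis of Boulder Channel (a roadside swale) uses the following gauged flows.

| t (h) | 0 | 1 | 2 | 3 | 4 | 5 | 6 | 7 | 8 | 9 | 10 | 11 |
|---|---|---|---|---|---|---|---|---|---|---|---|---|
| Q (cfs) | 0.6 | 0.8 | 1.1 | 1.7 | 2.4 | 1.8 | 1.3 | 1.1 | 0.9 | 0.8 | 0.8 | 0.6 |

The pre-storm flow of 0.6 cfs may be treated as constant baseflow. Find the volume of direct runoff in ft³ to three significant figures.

V ≈ 24100 ft³

Direct-runoff ordinates (Q − Q_b): 0.0, 0.2, 0.5, 1.1, 1.8, 1.2, 0.7, 0.5, 0.3, 0.2, 0.2, 0.0 cfs.
ΣQ_DR = 6.700 cfs.
With Δt = 1 h = 3600 s, V = ΣQ_DR · Δt = 6.700 × 3600 = 24100 ft³.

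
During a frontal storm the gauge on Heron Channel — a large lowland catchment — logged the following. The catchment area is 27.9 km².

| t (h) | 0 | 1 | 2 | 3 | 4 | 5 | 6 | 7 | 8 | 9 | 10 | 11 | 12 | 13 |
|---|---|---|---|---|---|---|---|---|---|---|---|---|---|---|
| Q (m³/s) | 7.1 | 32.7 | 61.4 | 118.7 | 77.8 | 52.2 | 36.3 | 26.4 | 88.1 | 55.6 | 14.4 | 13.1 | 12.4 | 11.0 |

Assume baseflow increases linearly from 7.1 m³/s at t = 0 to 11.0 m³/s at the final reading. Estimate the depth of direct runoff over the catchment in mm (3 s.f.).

Direct runoff: 0.00, 25.30, 53.70, 110.70, 69.50, 43.60, 27.40, 17.20, 78.60, 45.80, 4.30, 2.70, 1.70, 0.00 m³/s; ΣQ_DR = 480.5 m³/s.
V = ΣQ_DR · Δt = 480.5 × 3600 s = 1.730 × 10^6 m³.
Over A = 27.9 km², depth = V / A = 62.0 mm.

d ≈ 62.0 mm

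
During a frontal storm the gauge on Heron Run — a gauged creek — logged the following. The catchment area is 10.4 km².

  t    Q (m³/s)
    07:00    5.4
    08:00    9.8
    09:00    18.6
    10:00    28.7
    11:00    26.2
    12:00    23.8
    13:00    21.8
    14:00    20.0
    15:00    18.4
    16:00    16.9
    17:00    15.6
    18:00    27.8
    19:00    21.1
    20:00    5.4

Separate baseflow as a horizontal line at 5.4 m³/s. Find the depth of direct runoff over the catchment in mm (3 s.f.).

d ≈ 63.7 mm

Direct runoff: 0.0, 4.4, 13.2, 23.3, 20.8, 18.4, 16.4, 14.6, 13.0, 11.5, 10.2, 22.4, 15.7, 0.0 m³/s; ΣQ_DR = 183.9 m³/s.
V = ΣQ_DR · Δt = 183.9 × 3600 s = 6.620 × 10^5 m³.
Over A = 10.4 km², depth = V / A = 63.7 mm.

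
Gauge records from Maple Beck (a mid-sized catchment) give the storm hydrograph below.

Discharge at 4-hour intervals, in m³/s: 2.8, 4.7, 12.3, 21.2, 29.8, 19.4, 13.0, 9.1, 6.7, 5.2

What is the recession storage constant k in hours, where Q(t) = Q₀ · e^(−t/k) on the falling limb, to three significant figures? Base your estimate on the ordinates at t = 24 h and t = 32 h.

On the falling limb, Q drops from 13.0 to 6.7 m³/s between t = 24 h and t = 32 h (Δt = 8 h).
k = −Δt / ln(Q₂/Q₁) = −8 / ln(6.7/13.0) = 12.1 h.

k ≈ 12.1 h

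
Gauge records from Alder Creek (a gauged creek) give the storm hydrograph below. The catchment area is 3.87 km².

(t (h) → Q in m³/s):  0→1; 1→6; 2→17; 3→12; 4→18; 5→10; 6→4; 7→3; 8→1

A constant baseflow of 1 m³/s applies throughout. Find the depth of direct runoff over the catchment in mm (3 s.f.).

d ≈ 58.6 mm

Direct runoff: 0.0, 5.0, 16.0, 11.0, 17.0, 9.0, 3.0, 2.0, 0.0 m³/s; ΣQ_DR = 63.00 m³/s.
V = ΣQ_DR · Δt = 63.00 × 3600 s = 2.268 × 10^5 m³.
Over A = 3.87 km², depth = V / A = 58.6 mm.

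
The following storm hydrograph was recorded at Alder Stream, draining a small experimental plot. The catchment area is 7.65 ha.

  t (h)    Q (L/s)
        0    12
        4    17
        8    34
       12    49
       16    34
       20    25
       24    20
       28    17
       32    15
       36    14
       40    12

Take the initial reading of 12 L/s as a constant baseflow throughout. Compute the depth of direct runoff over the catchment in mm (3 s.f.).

d ≈ 22.0 mm

Direct runoff: 0.0, 5.0, 22.0, 37.0, 22.0, 13.0, 8.0, 5.0, 3.0, 2.0, 0.0 L/s; ΣQ_DR = 117.0 L/s.
V = ΣQ_DR · Δt = 117.0 × 14400 s = 1.685 × 10^6 L.
Over A = 7.65 ha, depth = V / A = 22.0 mm.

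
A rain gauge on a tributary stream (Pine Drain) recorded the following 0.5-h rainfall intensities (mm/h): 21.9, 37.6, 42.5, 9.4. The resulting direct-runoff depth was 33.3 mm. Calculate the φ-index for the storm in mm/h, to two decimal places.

Only the 3 blocks with intensity above φ contribute runoff: 21.9, 37.6, 42.5 mm/h.
Σ(I−φ)·Δt = d  ⇒  (21.9+37.6+42.5 − 3φ)·0.5 = 33.3
φ = (102.0 − 33.3/0.5) / 3 = 11.80 mm/h.

φ ≈ 11.80 mm/h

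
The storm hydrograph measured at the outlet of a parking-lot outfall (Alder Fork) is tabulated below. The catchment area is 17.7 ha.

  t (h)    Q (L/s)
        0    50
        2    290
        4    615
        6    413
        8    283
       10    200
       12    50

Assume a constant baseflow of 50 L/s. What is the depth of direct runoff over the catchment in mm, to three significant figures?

Direct runoff: 0.0, 240.0, 565.0, 363.0, 233.0, 150.0, 0.0 L/s; ΣQ_DR = 1551 L/s.
V = ΣQ_DR · Δt = 1551 × 7200 s = 1.117 × 10^7 L.
Over A = 17.7 ha, depth = V / A = 63.1 mm.

d ≈ 63.1 mm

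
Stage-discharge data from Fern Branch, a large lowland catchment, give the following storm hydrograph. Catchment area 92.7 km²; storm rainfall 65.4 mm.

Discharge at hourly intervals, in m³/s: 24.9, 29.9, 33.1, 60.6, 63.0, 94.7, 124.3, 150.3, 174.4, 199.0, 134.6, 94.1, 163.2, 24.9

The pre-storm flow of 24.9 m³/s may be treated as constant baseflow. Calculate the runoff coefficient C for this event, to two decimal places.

C ≈ 0.61

ΣQ_DR = 1022 m³/s; V = ΣQ_DR·Δt = 3.681 × 10^6 m³.
Runoff depth d = V / A = 39.70 mm.
C = d / P = 39.70 / 65.4 = 0.61.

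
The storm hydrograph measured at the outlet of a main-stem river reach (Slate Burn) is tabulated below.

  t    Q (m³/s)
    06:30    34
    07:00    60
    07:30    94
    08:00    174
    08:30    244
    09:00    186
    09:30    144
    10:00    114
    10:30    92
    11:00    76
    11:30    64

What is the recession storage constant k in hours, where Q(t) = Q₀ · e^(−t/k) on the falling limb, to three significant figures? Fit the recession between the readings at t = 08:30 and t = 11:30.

k ≈ 2.24 h

On the falling limb, Q drops from 244 to 64 m³/s between t = 08:30 and t = 11:30 (Δt = 3 h).
k = −Δt / ln(Q₂/Q₁) = −3 / ln(64/244) = 2.24 h.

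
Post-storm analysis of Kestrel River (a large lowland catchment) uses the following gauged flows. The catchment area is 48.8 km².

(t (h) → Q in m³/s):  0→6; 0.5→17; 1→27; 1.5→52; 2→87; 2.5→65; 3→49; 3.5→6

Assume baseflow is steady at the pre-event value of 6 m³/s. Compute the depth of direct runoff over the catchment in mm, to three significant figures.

d ≈ 9.63 mm

Direct runoff: 0.0, 11.0, 21.0, 46.0, 81.0, 59.0, 43.0, 0.0 m³/s; ΣQ_DR = 261.0 m³/s.
V = ΣQ_DR · Δt = 261.0 × 1800 s = 4.698 × 10^5 m³.
Over A = 48.8 km², depth = V / A = 9.63 mm.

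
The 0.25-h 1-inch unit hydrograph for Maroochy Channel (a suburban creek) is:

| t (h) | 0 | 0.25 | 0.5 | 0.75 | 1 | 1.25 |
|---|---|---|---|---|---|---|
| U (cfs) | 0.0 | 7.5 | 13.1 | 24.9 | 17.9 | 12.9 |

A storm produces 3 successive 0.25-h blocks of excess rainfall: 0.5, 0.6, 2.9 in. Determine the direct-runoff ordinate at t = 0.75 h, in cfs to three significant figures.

By discrete convolution, Q_j = Σ (P_i / 1 in) · U_{j−i}.
At t = 0.75 h (j=3): Q = (0.5/1)·24.9 + (0.6/1)·13.1 + (2.9/1)·7.5 = 42.1 cfs.

Q ≈ 42.1 cfs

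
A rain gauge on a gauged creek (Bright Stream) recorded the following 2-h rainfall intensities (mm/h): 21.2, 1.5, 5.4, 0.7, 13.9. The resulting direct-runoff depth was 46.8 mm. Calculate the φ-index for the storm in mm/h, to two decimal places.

Only the 2 blocks with intensity above φ contribute runoff: 21.2, 13.9 mm/h.
Σ(I−φ)·Δt = d  ⇒  (21.2+13.9 − 2φ)·2 = 46.8
φ = (35.10 − 46.8/2) / 2 = 5.85 mm/h.

φ ≈ 5.85 mm/h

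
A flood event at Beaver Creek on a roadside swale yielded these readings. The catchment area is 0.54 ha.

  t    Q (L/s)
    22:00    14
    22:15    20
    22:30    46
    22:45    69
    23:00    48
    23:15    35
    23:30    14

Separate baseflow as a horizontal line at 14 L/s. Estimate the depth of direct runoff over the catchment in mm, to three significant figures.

Direct runoff: 0.0, 6.0, 32.0, 55.0, 34.0, 21.0, 0.0 L/s; ΣQ_DR = 148.0 L/s.
V = ΣQ_DR · Δt = 148.0 × 900 s = 1.332 × 10^5 L.
Over A = 0.54 ha, depth = V / A = 24.7 mm.

d ≈ 24.7 mm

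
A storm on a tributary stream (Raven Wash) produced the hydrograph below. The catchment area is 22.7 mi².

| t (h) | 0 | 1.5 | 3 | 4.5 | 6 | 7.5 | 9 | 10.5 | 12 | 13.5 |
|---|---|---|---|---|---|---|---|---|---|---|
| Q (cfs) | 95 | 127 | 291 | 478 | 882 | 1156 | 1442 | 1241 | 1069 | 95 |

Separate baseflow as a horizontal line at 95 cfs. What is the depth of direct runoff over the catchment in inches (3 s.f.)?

Direct runoff: 0.0, 32.0, 196.0, 383.0, 787.0, 1061.0, 1347.0, 1146.0, 974.0, 0.0 cfs; ΣQ_DR = 5926 cfs.
V = ΣQ_DR · Δt = 5926 × 5400 s = 3.200 × 10^7 ft³.
Over A = 22.7 mi², depth = V / A = 0.607 in.

d ≈ 0.607 in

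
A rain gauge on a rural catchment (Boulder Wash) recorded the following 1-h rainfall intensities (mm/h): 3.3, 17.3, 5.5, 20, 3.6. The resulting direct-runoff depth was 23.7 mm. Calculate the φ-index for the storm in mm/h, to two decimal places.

Only the 2 blocks with intensity above φ contribute runoff: 17.3, 20 mm/h.
Σ(I−φ)·Δt = d  ⇒  (17.3+20 − 2φ)·1 = 23.7
φ = (37.30 − 23.7/1) / 2 = 6.80 mm/h.

φ ≈ 6.80 mm/h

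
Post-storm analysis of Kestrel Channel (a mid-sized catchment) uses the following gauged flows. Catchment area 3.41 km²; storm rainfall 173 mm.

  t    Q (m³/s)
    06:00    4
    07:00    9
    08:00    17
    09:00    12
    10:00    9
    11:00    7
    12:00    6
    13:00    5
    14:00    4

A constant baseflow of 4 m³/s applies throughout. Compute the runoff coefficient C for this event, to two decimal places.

ΣQ_DR = 37.00 m³/s; V = ΣQ_DR·Δt = 1.332 × 10^5 m³.
Runoff depth d = V / A = 39.06 mm.
C = d / P = 39.06 / 173 = 0.23.

C ≈ 0.23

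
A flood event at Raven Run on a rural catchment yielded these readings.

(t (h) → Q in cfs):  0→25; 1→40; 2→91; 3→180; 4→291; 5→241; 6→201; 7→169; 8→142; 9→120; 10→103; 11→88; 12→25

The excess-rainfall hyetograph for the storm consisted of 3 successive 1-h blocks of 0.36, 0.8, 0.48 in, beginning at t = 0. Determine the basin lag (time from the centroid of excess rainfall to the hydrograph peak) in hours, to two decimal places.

t_L ≈ 2.43 h

Centroid of excess rainfall: t_c = Σ P_i·t̄_i / ΣP_i = 1.5732 h (block centres at 0.5, 1.5, 2.5 h).
Hydrograph peak occurs at t = 4 h, so basin lag t_L = 4 − 1.5732 = 2.43 h.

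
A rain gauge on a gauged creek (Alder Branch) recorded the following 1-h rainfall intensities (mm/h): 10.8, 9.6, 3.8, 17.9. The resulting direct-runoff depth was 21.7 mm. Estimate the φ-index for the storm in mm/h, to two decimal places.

φ ≈ 5.53 mm/h

Only the 3 blocks with intensity above φ contribute runoff: 10.8, 9.6, 17.9 mm/h.
Σ(I−φ)·Δt = d  ⇒  (10.8+9.6+17.9 − 3φ)·1 = 21.7
φ = (38.30 − 21.7/1) / 3 = 5.53 mm/h.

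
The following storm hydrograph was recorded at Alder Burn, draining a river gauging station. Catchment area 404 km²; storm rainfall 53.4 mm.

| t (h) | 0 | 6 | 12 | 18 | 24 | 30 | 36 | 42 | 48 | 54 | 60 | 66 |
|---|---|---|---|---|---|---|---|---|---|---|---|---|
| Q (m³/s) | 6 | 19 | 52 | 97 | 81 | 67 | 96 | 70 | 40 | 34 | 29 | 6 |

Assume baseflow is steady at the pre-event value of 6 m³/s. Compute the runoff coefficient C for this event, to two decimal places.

C ≈ 0.53

ΣQ_DR = 525.0 m³/s; V = ΣQ_DR·Δt = 1.134 × 10^7 m³.
Runoff depth d = V / A = 28.07 mm.
C = d / P = 28.07 / 53.4 = 0.53.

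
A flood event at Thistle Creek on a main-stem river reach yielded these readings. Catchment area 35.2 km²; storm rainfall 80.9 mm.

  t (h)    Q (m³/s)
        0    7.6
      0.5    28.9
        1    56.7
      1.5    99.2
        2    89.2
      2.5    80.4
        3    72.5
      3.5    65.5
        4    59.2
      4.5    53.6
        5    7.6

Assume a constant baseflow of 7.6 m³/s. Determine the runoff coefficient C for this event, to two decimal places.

ΣQ_DR = 536.8 m³/s; V = ΣQ_DR·Δt = 9.662 × 10^5 m³.
Runoff depth d = V / A = 27.45 mm.
C = d / P = 27.45 / 80.9 = 0.34.

C ≈ 0.34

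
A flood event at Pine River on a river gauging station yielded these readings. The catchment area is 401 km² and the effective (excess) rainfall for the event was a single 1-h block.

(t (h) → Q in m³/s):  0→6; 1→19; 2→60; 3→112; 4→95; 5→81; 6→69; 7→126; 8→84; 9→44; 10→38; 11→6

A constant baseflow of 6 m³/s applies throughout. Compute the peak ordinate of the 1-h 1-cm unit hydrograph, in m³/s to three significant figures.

Direct runoff: 0.0, 13.0, 54.0, 106.0, 89.0, 75.0, 63.0, 120.0, 78.0, 38.0, 32.0, 0.0 m³/s; ΣQ_DR = 668.0 m³/s, peak = 120.0 m³/s.
Runoff depth d = ΣQ_DR·Δt / A = 668.0 × 3600 / (401 km²) = 5.997 mm.
The 1-cm UH is the DRH scaled by (10 mm)/d, so U_p = 120.0 × 10/5.997 = 200 m³/s.

U_p ≈ 200 m³/s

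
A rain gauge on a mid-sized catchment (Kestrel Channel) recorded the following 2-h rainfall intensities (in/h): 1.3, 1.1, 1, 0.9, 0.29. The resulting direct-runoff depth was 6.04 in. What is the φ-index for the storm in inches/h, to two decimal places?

Only the 4 blocks with intensity above φ contribute runoff: 1.3, 1.1, 1, 0.9 in/h.
Σ(I−φ)·Δt = d  ⇒  (1.3+1.1+1+0.9 − 4φ)·2 = 6.04
φ = (4.300 − 6.04/2) / 4 = 0.32 in/h.

φ ≈ 0.32 in/h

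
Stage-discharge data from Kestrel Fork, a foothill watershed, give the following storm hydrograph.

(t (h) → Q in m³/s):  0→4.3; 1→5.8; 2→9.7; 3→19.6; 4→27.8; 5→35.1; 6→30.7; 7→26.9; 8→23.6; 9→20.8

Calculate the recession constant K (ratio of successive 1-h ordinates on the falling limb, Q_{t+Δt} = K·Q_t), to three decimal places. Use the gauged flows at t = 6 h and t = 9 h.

Using the recession-limb readings at t = 6 h and t = 9 h: Q falls from 30.7 to 20.8 m³/s over 3 intervals.
K = (Q₂/Q₁)^(1/3) = (20.8/30.7)^(1/3) = 0.878.

K ≈ 0.878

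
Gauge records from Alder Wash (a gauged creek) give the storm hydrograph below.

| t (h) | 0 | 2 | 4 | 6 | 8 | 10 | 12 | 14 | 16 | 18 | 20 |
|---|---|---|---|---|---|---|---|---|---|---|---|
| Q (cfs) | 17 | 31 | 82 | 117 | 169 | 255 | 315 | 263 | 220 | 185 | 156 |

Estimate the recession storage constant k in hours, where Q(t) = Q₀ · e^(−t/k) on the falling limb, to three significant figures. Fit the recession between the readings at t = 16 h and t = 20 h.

On the falling limb, Q drops from 220 to 156 cfs between t = 16 h and t = 20 h (Δt = 4 h).
k = −Δt / ln(Q₂/Q₁) = −4 / ln(156/220) = 11.6 h.

k ≈ 11.6 h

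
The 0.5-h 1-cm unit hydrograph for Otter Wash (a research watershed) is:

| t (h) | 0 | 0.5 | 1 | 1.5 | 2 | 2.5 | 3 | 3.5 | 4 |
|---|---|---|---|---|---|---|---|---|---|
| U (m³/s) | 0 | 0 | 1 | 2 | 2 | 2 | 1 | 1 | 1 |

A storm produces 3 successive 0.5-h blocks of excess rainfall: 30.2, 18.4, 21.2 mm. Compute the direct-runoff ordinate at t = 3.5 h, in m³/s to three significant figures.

Q ≈ 9.10 m³/s

By discrete convolution, Q_j = Σ (P_i / 10 mm) · U_{j−i}.
At t = 3.5 h (j=7): Q = (30.2/10)·1 + (18.4/10)·1 + (21.2/10)·2 = 9.10 m³/s.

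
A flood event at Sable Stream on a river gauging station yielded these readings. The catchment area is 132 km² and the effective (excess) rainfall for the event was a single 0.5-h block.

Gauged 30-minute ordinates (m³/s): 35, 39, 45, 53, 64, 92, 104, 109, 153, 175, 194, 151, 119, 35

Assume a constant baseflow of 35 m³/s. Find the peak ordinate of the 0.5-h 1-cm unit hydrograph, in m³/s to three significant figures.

U_p ≈ 133 m³/s

Direct runoff: 0.0, 4.0, 10.0, 18.0, 29.0, 57.0, 69.0, 74.0, 118.0, 140.0, 159.0, 116.0, 84.0, 0.0 m³/s; ΣQ_DR = 878.0 m³/s, peak = 159.0 m³/s.
Runoff depth d = ΣQ_DR·Δt / A = 878.0 × 1800 / (132 km²) = 11.97 mm.
The 1-cm UH is the DRH scaled by (10 mm)/d, so U_p = 159.0 × 10/11.97 = 133 m³/s.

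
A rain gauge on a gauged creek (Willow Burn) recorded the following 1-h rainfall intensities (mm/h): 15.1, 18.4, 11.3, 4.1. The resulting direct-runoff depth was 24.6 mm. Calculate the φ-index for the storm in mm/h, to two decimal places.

Only the 3 blocks with intensity above φ contribute runoff: 15.1, 18.4, 11.3 mm/h.
Σ(I−φ)·Δt = d  ⇒  (15.1+18.4+11.3 − 3φ)·1 = 24.6
φ = (44.80 − 24.6/1) / 3 = 6.73 mm/h.

φ ≈ 6.73 mm/h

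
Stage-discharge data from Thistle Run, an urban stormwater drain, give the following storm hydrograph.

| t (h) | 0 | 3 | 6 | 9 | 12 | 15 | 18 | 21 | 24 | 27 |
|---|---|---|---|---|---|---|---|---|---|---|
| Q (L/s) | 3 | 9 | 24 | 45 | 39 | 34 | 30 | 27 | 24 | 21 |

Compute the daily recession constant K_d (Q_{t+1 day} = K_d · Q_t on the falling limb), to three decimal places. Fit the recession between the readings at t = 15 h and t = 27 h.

K_d ≈ 0.381

Between t = 15 h and t = 27 h the flow falls from 34 to 21 L/s over 4×3 h = 12 h.
Per-interval ratio K = (21/34)^(1/4) = 0.8865; K_d = K^(24/3) = 0.381.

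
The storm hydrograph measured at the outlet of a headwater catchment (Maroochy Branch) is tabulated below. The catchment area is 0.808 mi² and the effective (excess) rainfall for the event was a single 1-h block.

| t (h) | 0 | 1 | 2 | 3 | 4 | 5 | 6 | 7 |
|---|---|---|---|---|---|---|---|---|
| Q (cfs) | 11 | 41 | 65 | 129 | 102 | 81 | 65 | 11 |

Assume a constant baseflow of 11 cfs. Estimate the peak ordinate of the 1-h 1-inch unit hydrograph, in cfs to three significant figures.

U_p ≈ 148 cfs

Direct runoff: 0.0, 30.0, 54.0, 118.0, 91.0, 70.0, 54.0, 0.0 cfs; ΣQ_DR = 417.0 cfs, peak = 118.0 cfs.
Runoff depth d = ΣQ_DR·Δt / A = 417.0 × 3600 / (0.808 mi²) = 0.7997 in.
The 1-inch UH is the DRH scaled by (1 in)/d, so U_p = 118.0 × 1/0.7997 = 148 cfs.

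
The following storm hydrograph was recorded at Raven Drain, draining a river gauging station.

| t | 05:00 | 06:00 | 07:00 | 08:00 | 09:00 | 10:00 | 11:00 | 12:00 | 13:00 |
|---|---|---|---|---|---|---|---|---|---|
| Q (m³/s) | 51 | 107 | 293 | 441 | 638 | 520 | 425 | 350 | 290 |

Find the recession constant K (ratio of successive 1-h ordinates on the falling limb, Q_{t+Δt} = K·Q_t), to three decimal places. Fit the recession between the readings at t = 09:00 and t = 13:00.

K ≈ 0.821

Using the recession-limb readings at t = 09:00 and t = 13:00: Q falls from 638 to 290 m³/s over 4 intervals.
K = (Q₂/Q₁)^(1/4) = (290/638)^(1/4) = 0.821.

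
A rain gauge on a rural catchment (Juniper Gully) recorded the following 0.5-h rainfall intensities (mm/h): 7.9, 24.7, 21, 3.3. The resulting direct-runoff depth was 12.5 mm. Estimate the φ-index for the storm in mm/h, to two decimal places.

Only the 2 blocks with intensity above φ contribute runoff: 24.7, 21 mm/h.
Σ(I−φ)·Δt = d  ⇒  (24.7+21 − 2φ)·0.5 = 12.5
φ = (45.70 − 12.5/0.5) / 2 = 10.35 mm/h.

φ ≈ 10.35 mm/h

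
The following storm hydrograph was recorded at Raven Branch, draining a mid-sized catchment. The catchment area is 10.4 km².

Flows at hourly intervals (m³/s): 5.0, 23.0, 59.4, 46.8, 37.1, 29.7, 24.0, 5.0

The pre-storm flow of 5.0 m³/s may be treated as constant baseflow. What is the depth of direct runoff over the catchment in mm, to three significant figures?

Direct runoff: 0.0, 18.0, 54.4, 41.8, 32.1, 24.7, 19.0, 0.0 m³/s; ΣQ_DR = 190.0 m³/s.
V = ΣQ_DR · Δt = 190.0 × 3600 s = 6.840 × 10^5 m³.
Over A = 10.4 km², depth = V / A = 65.8 mm.

d ≈ 65.8 mm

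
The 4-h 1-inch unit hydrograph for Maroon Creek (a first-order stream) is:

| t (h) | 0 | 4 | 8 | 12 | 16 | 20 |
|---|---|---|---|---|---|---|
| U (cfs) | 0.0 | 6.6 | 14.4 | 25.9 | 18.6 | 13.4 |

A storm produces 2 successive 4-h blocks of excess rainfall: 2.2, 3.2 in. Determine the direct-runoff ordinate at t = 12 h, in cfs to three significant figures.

By discrete convolution, Q_j = Σ (P_i / 1 in) · U_{j−i}.
At t = 12 h (j=3): Q = (2.2/1)·25.9 + (3.2/1)·14.4 = 103 cfs.

Q ≈ 103 cfs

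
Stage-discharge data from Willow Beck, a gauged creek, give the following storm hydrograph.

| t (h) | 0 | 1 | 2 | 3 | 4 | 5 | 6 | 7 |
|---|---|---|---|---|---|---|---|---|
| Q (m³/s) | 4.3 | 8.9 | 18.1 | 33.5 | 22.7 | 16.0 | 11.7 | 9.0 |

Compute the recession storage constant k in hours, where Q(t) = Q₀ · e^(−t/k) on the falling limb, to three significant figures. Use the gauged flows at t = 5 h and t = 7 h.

On the falling limb, Q drops from 16.0 to 9.0 m³/s between t = 5 h and t = 7 h (Δt = 2 h).
k = −Δt / ln(Q₂/Q₁) = −2 / ln(9.0/16.0) = 3.48 h.

k ≈ 3.48 h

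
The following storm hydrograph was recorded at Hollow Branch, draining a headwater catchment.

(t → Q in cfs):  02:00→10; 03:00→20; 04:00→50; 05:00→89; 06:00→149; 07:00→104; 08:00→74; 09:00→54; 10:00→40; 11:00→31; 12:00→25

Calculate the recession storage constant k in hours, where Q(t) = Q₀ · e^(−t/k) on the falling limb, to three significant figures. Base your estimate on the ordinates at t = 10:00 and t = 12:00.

On the falling limb, Q drops from 40 to 25 cfs between t = 10:00 and t = 12:00 (Δt = 2 h).
k = −Δt / ln(Q₂/Q₁) = −2 / ln(25/40) = 4.26 h.

k ≈ 4.26 h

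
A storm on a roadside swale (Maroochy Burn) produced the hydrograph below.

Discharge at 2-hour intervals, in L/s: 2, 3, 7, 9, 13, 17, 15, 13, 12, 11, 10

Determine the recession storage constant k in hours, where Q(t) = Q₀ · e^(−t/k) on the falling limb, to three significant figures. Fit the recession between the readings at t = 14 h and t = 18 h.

k ≈ 23.9 h

On the falling limb, Q drops from 13 to 11 L/s between t = 14 h and t = 18 h (Δt = 4 h).
k = −Δt / ln(Q₂/Q₁) = −4 / ln(11/13) = 23.9 h.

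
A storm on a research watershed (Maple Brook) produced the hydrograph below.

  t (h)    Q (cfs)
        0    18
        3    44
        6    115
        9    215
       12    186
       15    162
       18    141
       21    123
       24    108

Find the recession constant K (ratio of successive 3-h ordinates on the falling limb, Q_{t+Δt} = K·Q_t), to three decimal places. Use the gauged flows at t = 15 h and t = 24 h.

K ≈ 0.874

Using the recession-limb readings at t = 15 h and t = 24 h: Q falls from 162 to 108 cfs over 3 intervals.
K = (Q₂/Q₁)^(1/3) = (108/162)^(1/3) = 0.874.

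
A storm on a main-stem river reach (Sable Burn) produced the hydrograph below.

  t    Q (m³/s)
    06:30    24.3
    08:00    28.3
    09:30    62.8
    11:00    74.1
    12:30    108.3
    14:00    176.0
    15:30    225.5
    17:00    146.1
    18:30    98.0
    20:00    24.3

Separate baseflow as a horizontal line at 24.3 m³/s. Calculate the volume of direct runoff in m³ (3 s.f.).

V ≈ 3.91 × 10^6 m³

Direct-runoff ordinates (Q − Q_b): 0.0, 4.0, 38.5, 49.8, 84.0, 151.7, 201.2, 121.8, 73.7, 0.0 m³/s.
ΣQ_DR = 724.7 m³/s.
With Δt = 1.5 h = 5400 s, V = ΣQ_DR · Δt = 724.7 × 5400 = 3.91 × 10^6 m³.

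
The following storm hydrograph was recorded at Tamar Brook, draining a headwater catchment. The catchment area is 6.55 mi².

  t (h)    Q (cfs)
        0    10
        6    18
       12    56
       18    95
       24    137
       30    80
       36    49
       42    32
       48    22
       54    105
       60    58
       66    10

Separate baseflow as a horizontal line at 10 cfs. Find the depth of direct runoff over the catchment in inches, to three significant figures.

Direct runoff: 0.0, 8.0, 46.0, 85.0, 127.0, 70.0, 39.0, 22.0, 12.0, 95.0, 48.0, 0.0 cfs; ΣQ_DR = 552.0 cfs.
V = ΣQ_DR · Δt = 552.0 × 21600 s = 1.192 × 10^7 ft³.
Over A = 6.55 mi², depth = V / A = 0.784 in.

d ≈ 0.784 in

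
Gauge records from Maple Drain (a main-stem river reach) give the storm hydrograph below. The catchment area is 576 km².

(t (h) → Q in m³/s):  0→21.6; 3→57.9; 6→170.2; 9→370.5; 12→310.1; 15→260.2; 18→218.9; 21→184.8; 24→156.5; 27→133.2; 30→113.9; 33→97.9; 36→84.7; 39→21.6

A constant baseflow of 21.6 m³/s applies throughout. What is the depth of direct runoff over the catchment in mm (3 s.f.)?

d ≈ 35.6 mm

Direct runoff: 0.0, 36.3, 148.6, 348.9, 288.5, 238.6, 197.3, 163.2, 134.9, 111.6, 92.3, 76.3, 63.1, 0.0 m³/s; ΣQ_DR = 1900 m³/s.
V = ΣQ_DR · Δt = 1900 × 10800 s = 2.052 × 10^7 m³.
Over A = 576 km², depth = V / A = 35.6 mm.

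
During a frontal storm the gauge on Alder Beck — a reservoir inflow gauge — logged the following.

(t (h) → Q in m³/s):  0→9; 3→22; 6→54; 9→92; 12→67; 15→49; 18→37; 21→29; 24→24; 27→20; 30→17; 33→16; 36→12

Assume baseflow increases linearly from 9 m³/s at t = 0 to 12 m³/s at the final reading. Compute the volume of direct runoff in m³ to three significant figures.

V ≈ 3.36 × 10^6 m³

Direct-runoff ordinates (Q − Q_b): 0.00, 12.75, 44.50, 82.25, 57.00, 38.75, 26.50, 18.25, 13.00, 8.75, 5.50, 4.25, 0.00 m³/s.
ΣQ_DR = 311.5 m³/s.
With Δt = 3 h = 10800 s, V = ΣQ_DR · Δt = 311.5 × 10800 = 3.36 × 10^6 m³.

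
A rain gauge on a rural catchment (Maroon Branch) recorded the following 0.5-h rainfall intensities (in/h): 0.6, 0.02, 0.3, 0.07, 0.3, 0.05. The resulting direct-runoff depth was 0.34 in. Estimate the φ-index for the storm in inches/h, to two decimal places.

φ ≈ 0.17 in/h

Only the 3 blocks with intensity above φ contribute runoff: 0.6, 0.3, 0.3 in/h.
Σ(I−φ)·Δt = d  ⇒  (0.6+0.3+0.3 − 3φ)·0.5 = 0.34
φ = (1.200 − 0.34/0.5) / 3 = 0.17 in/h.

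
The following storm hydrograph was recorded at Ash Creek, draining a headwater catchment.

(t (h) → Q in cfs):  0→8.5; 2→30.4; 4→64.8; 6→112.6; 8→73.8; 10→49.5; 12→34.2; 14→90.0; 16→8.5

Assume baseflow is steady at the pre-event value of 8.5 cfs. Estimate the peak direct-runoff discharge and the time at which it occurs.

Subtracting baseflow gives direct-runoff ordinates: 0.0, 21.9, 56.3, 104.1, 65.3, 41.0, 25.7, 81.5, 0.0 cfs.
The maximum is 104.1 cfs, occurring at the reading for t = 6 h.

Q_p = 104.1 cfs at t = 6 h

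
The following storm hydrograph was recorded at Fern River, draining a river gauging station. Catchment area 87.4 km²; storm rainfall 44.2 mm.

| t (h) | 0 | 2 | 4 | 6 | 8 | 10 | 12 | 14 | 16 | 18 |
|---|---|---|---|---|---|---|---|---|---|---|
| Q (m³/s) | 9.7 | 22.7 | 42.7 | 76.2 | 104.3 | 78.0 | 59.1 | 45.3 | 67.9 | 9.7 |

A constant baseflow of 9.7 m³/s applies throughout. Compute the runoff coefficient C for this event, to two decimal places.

ΣQ_DR = 418.6 m³/s; V = ΣQ_DR·Δt = 3.014 × 10^6 m³.
Runoff depth d = V / A = 34.48 mm.
C = d / P = 34.48 / 44.2 = 0.78.

C ≈ 0.78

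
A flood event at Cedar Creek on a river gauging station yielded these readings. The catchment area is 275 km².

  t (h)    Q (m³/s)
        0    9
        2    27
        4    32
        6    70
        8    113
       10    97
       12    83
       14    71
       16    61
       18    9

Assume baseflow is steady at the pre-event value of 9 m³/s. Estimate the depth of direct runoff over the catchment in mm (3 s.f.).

Direct runoff: 0.0, 18.0, 23.0, 61.0, 104.0, 88.0, 74.0, 62.0, 52.0, 0.0 m³/s; ΣQ_DR = 482.0 m³/s.
V = ΣQ_DR · Δt = 482.0 × 7200 s = 3.470 × 10^6 m³.
Over A = 275 km², depth = V / A = 12.6 mm.

d ≈ 12.6 mm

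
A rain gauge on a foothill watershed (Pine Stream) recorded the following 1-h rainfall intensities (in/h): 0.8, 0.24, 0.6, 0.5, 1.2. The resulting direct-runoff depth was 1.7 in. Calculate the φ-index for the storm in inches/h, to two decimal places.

φ ≈ 0.35 in/h

Only the 4 blocks with intensity above φ contribute runoff: 0.8, 0.6, 0.5, 1.2 in/h.
Σ(I−φ)·Δt = d  ⇒  (0.8+0.6+0.5+1.2 − 4φ)·1 = 1.7
φ = (3.100 − 1.7/1) / 4 = 0.35 in/h.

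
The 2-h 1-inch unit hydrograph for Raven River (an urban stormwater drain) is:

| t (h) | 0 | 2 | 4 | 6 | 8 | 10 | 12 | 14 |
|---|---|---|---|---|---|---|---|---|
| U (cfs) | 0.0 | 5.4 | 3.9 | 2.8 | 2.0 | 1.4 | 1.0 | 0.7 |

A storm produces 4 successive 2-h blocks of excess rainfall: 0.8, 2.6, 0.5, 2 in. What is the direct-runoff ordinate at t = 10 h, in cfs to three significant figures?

By discrete convolution, Q_j = Σ (P_i / 1 in) · U_{j−i}.
At t = 10 h (j=5): Q = (0.8/1)·1.4 + (2.6/1)·2.0 + (0.5/1)·2.8 + (2/1)·3.9 = 15.5 cfs.

Q ≈ 15.5 cfs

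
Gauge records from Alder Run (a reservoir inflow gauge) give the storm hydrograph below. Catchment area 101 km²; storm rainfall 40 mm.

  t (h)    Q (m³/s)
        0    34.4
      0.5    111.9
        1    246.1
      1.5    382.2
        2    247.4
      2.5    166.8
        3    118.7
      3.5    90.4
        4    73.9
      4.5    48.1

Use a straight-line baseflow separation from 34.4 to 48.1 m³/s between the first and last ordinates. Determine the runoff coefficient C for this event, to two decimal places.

C ≈ 0.49

ΣQ_DR = 1107 m³/s; V = ΣQ_DR·Δt = 1.993 × 10^6 m³.
Runoff depth d = V / A = 19.74 mm.
C = d / P = 19.74 / 40 = 0.49.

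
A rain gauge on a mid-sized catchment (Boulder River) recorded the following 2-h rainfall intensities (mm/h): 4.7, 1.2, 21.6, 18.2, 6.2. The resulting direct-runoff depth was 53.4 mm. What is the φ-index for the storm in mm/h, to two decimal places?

Only the 2 blocks with intensity above φ contribute runoff: 21.6, 18.2 mm/h.
Σ(I−φ)·Δt = d  ⇒  (21.6+18.2 − 2φ)·2 = 53.4
φ = (39.80 − 53.4/2) / 2 = 6.55 mm/h.

φ ≈ 6.55 mm/h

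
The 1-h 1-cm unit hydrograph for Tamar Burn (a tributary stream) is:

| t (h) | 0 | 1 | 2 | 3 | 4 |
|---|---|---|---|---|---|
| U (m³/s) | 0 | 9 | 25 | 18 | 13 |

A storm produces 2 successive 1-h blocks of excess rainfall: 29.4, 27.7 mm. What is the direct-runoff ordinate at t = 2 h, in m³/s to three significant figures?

By discrete convolution, Q_j = Σ (P_i / 10 mm) · U_{j−i}.
At t = 2 h (j=2): Q = (29.4/10)·25 + (27.7/10)·9 = 98.4 m³/s.

Q ≈ 98.4 m³/s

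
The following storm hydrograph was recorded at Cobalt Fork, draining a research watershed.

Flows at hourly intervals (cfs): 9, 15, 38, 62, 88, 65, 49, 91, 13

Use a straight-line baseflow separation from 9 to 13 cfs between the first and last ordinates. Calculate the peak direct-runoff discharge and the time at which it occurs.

Q_p = 78.50 cfs at t = 7 h

Subtracting baseflow gives direct-runoff ordinates: 0.00, 5.50, 28.00, 51.50, 77.00, 53.50, 37.00, 78.50, 0.00 cfs.
The maximum is 78.50 cfs, occurring at the reading for t = 7 h.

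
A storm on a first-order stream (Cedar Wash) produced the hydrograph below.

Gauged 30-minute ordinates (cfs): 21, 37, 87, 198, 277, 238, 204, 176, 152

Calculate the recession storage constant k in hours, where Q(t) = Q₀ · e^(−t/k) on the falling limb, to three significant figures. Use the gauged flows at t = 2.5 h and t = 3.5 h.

k ≈ 3.31 h

On the falling limb, Q drops from 238 to 176 cfs between t = 2.5 h and t = 3.5 h (Δt = 1 h).
k = −Δt / ln(Q₂/Q₁) = −1 / ln(176/238) = 3.31 h.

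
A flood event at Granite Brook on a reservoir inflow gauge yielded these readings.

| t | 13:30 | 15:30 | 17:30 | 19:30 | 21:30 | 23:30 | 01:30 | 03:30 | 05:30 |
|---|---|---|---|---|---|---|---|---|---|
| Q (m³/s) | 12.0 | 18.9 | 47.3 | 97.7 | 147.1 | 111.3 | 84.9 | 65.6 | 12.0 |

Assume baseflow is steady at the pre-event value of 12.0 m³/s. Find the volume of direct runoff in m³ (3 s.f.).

Direct-runoff ordinates (Q − Q_b): 0.0, 6.9, 35.3, 85.7, 135.1, 99.3, 72.9, 53.6, 0.0 m³/s.
ΣQ_DR = 488.8 m³/s.
With Δt = 2 h = 7200 s, V = ΣQ_DR · Δt = 488.8 × 7200 = 3.52 × 10^6 m³.

V ≈ 3.52 × 10^6 m³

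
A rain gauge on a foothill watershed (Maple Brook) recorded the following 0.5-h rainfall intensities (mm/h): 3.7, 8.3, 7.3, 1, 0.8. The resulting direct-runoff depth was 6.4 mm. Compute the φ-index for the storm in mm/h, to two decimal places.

φ ≈ 2.17 mm/h

Only the 3 blocks with intensity above φ contribute runoff: 3.7, 8.3, 7.3 mm/h.
Σ(I−φ)·Δt = d  ⇒  (3.7+8.3+7.3 − 3φ)·0.5 = 6.4
φ = (19.30 − 6.4/0.5) / 3 = 2.17 mm/h.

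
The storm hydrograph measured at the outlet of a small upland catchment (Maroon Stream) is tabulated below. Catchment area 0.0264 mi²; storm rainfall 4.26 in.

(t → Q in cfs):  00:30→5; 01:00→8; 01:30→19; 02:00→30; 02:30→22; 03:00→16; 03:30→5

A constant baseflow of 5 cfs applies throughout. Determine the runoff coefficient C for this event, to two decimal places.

ΣQ_DR = 70.00 cfs; V = ΣQ_DR·Δt = 1.260 × 10^5 ft³.
Runoff depth d = V / A = 2.054 in.
C = d / P = 2.054 / 4.26 = 0.48.

C ≈ 0.48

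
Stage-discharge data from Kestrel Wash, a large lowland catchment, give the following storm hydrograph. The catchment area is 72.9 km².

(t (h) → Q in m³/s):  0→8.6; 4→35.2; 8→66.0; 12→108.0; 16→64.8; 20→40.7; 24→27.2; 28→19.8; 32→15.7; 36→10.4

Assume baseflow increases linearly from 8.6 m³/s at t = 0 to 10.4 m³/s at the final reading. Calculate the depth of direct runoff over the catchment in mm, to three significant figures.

d ≈ 59.5 mm

Direct runoff: 0.00, 26.40, 57.00, 98.80, 55.40, 31.10, 17.40, 9.80, 5.50, 0.00 m³/s; ΣQ_DR = 301.4 m³/s.
V = ΣQ_DR · Δt = 301.4 × 14400 s = 4.340 × 10^6 m³.
Over A = 72.9 km², depth = V / A = 59.5 mm.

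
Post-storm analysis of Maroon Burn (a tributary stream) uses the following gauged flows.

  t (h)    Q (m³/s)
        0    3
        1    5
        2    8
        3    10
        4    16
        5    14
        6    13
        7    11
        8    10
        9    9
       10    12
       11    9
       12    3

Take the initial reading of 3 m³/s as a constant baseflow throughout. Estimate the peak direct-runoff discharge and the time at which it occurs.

Subtracting baseflow gives direct-runoff ordinates: 0.0, 2.0, 5.0, 7.0, 13.0, 11.0, 10.0, 8.0, 7.0, 6.0, 9.0, 6.0, 0.0 m³/s.
The maximum is 13.0 m³/s, occurring at the reading for t = 4 h.

Q_p = 13.0 m³/s at t = 4 h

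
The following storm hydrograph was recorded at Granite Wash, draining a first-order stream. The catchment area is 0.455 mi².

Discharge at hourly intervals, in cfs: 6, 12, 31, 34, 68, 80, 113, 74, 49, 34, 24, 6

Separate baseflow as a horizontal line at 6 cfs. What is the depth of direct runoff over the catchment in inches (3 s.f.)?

d ≈ 1.56 in

Direct runoff: 0.0, 6.0, 25.0, 28.0, 62.0, 74.0, 107.0, 68.0, 43.0, 28.0, 18.0, 0.0 cfs; ΣQ_DR = 459.0 cfs.
V = ΣQ_DR · Δt = 459.0 × 3600 s = 1.652 × 10^6 ft³.
Over A = 0.455 mi², depth = V / A = 1.56 in.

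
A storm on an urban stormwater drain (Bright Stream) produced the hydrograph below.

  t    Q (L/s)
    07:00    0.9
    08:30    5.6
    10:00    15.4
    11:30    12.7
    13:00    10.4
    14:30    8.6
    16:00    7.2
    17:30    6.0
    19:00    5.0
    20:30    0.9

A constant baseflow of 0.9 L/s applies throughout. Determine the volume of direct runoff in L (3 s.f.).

V ≈ 3.44 × 10^5 L

Direct-runoff ordinates (Q − Q_b): 0.0, 4.7, 14.5, 11.8, 9.5, 7.7, 6.3, 5.1, 4.1, 0.0 L/s.
ΣQ_DR = 63.70 L/s.
With Δt = 1.5 h = 5400 s, V = ΣQ_DR · Δt = 63.70 × 5400 = 3.44 × 10^5 L.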